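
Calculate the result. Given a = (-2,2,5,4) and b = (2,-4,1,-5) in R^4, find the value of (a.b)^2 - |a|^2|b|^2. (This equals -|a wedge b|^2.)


a . b = (-2)*2 + 2*(-4) + 5*1 + 4*(-5)
= -4 + (-8) + 5 + (-20) = -27
|a|^2 = (-2)^2 + 2^2 + 5^2 + 4^2 = 49
|b|^2 = 2^2 + (-4)^2 + 1^2 + (-5)^2 = 46
(a.b)^2 = (-27)^2 = 729
|a|^2 * |b|^2 = 49 * 46 = 2254
Result = 729 - 2254 = -1525


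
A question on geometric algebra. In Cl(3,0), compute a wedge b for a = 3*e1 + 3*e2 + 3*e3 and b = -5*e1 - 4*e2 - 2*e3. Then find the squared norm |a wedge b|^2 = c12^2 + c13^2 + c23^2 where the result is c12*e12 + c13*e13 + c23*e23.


a wedge b = (a1*b2 - a2*b1)*e12 + (a1*b3 - a3*b1)*e13 + (a2*b3 - a3*b2)*e23
e12 coeff: 3*(-4) - 3*(-5) = -12 - (-15) = 3
e13 coeff: 3*(-2) - 3*(-5) = -6 - (-15) = 9
e23 coeff: 3*(-2) - 3*(-4) = -6 - (-12) = 6
|a wedge b|^2 = 3^2 + 9^2 + 6^2
= 9 + 81 + 36
= 126


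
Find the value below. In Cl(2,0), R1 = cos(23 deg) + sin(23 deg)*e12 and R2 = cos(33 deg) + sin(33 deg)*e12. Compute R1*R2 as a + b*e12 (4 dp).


Same-plane rotors commute and their half-angles add:
R1*R2 = cos(a1 + a2) + sin(a1 + a2)*e12.
a1 + a2 = 23 + 33 = 56 deg
cos(56 deg) = 0.5592
sin(56 deg) = 0.8290
R1*R2 = 0.5592 + 0.8290*e12


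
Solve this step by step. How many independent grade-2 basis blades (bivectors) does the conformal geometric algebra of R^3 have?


The conformal model of R^3 uses Cl(4,1) with m = 3 + 2 = 5 generators.
Number of grade-2 blades = C(m, 2) = C(5, 2)
= 5*4/2 = 10


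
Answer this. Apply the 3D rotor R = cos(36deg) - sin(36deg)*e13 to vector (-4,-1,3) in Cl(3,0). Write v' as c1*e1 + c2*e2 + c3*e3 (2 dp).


Rotor R = cos(36deg) - sin(36deg)*e13
Rotation angle theta = 2 * 36 = 72 degrees in the e13 plane (e1 -> e3).
The component perpendicular to the plane (e2) is invariant: v'_2 = v2 = -1.00
cos(72deg) = 0.3090, sin(72deg) = 0.9511
v'_1 = v1*cos(theta) - v3*sin(theta) = -4*0.3090 - 3*0.9511 = -4.09
v'_3 = v1*sin(theta) + v3*cos(theta) = -4*0.9511 + 3*0.3090 = -2.88
v' = -4.09*e1 - 1.00*e2 - 2.88*e3


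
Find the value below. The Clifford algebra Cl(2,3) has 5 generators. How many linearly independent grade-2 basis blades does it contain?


Number of grade-k basis blades in Cl(p,q) with n = p + q is C(n, k).
n = 2 + 3 = 5
C(5, 2) = 5! / (2! * 3!)
= 120 / (2 * 6)
= 10


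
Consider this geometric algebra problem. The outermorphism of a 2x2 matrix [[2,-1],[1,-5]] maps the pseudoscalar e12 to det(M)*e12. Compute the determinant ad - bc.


The outermorphism of a linear map f sends e1^e2 to f(e1)^f(e2).
f(e1) = 2*e1 + 1*e2
f(e2) = -1*e1 - 5*e2
f(e1) ^ f(e2) = (2*e1 + 1*e2) ^ (-1*e1 - 5*e2)
= 2*(-5)*e12 + 1*(-1)*e21
= (-10 - (-1))*e12
= -9*e12
Coefficient = -9


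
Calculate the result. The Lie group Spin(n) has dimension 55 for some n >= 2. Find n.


dim Spin(n) = dim so(n) = n(n-1)/2.
Solve n(n-1)/2 = 55, i.e. n^2 - n - 110 = 0.
Discriminant = 1 + 8*55 = 441
n = (1 + sqrt(441))/2 = (1 + 21)/2 = 11


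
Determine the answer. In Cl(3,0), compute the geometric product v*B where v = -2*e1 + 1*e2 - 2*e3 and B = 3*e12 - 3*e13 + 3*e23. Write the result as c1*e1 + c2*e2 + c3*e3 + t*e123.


vB has grade-1 (vector) and grade-3 (trivector) parts: vB = (v _| B) + (v ^ B).
Vector part <vB>_1:
  e1: -v2*b12 - v3*b13 = -(1)*(3) - (-2)*(-3) = -9
  e2: v1*b12 - v3*b23 = (-2)*(3) - (-2)*(3) = 0
  e3: v1*b13 + v2*b23 = (-2)*(-3) + (1)*(3) = 9
Trivector part <vB>_3:
  e123: v1*b23 - v2*b13 + v3*b12 = (-2)*(3) - (1)*(-3) + (-2)*(3) = -9
vB = -9*e1 + 0*e2 + 9*e3 - 9*e123


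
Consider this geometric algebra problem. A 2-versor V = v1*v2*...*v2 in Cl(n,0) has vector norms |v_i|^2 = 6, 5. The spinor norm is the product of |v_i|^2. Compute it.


Spinor norm N(V) = |v1|^2 * |v2|^2 * ... * |v2|^2
= 6 * 5
Running product: 6, 30
N(V) = 30


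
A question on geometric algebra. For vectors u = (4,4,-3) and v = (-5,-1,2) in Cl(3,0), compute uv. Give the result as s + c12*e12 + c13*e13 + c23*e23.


In Cl(3,0): e_i^2 = 1, e_ie_j = -e_je_i for i != j.
Scalar part = u . v = 4*(-5) + 4*(-1) + (-3)*2
= -20 + (-4) + (-6) = -30
e12 coeff = 4*(-1) - 4*(-5) = -4 - (-20) = 16
e13 coeff = 4*2 - (-3)*(-5) = 8 - 15 = -7
e23 coeff = 4*2 - (-3)*(-1) = 8 - 3 = 5
uv = -30 + 16*e12 - 7*e13 + 5*e23


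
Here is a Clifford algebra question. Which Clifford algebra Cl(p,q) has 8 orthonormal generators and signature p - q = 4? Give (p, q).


We need p + q = 8 and p - q = 4.
Adding: 2p = 8 + 4 = 12, so p = 6.
Then q = 8 - 6 = 2.
(p, q) = (6, 2)


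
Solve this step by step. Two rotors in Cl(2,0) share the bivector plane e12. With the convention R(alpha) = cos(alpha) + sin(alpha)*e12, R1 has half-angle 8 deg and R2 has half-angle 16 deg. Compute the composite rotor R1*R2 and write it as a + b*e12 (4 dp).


Same-plane rotors commute and their half-angles add:
R1*R2 = cos(a1 + a2) + sin(a1 + a2)*e12.
a1 + a2 = 8 + 16 = 24 deg
cos(24 deg) = 0.9135
sin(24 deg) = 0.4067
R1*R2 = 0.9135 + 0.4067*e12


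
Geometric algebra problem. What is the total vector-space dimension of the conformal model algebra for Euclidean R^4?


The conformal model of R^4 uses Cl(5,1): the 4 Euclidean generators plus two extra orthogonal generators e+ (e+^2 = +1) and e- (e-^2 = -1), from which the null vectors e0, einf are built.
Number of generators m = 4 + 2 = 6.
dim Cl(p,q) = 2^m = 2^6 = 64


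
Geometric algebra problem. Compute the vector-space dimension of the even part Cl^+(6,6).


Even subalgebra dimension = 2^(n-1)
n = 6 + 6 = 12
2^(12 - 1) = 2^11 = 2048
Verification: sum of C(12,k) for even k = 1 + 66 + 495 + 924 + 495 + 66 + 1 = 2048
Result = 2048


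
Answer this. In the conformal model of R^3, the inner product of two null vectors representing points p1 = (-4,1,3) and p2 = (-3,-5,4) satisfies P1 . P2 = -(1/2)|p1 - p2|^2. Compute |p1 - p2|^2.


p1 - p2 = (-1, 6, -1)
|p1 - p2|^2 = (-1)^2 + 6^2 + (-1)^2
= 1 + 36 + 1
= 38


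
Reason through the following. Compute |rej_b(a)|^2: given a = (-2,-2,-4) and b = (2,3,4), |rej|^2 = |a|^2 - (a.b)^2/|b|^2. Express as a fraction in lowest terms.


|a|^2 = (-2)^2 + (-2)^2 + (-4)^2 = 24
|b|^2 = 2^2 + 3^2 + 4^2 = 29
a . b = (-2)*2 + (-2)*3 + (-4)*4 = -26
(a.b)^2 = (-26)^2 = 676
|rej|^2 = 24 - 676/29
= (696 - 676)/29
= 20/29
In lowest terms: 20/29


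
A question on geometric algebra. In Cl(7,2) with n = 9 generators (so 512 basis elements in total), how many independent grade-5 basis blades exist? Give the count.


Number of grade-k basis blades in Cl(p,q) with n = p + q is C(n, k).
n = 7 + 2 = 9
C(9, 5) = 9! / (5! * 4!)
= 362880 / (120 * 24)
= 126


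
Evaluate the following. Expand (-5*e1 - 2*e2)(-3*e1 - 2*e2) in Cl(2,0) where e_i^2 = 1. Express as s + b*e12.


Expand: (-5*e1 - 2*e2)(-3*e1 - 2*e2)
= (-5)*(-3)*e1e1 + (-5)*(-2)*e1e2 + (-2)*(-3)*e2e1 + (-2)*(-2)*e2e2
Using e1^2 = e2^2 = 1, e2e1 = -e1e2:
Scalar part s = (-5)*(-3) + (-2)*(-2) = 15 + 4 = 19
Bivector part b = (-5)*(-2) - (-2)*(-3) = 10 - 6 = 4
uv = 19 + 4*e12


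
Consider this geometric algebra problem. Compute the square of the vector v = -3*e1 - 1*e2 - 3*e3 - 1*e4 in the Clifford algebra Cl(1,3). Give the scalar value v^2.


v^2 = sum of c_i^2 * e_i^2
Positive signature terms (e_i^2 = +1): (-3)^2 = 9
Negative signature terms (e_j^2 = -1): (-1)^2 + (-3)^2 + (-1)^2 = 11
v^2 = 9 - 11 = -2


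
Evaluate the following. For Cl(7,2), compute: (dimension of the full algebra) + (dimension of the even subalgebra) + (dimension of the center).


n = 7 + 2 = 9
Total dim = 2^9 = 512
Even subalgebra dim = 2^8 = 256
n is odd, so center dim = 2
Sum = 512 + 256 + 2 = 770


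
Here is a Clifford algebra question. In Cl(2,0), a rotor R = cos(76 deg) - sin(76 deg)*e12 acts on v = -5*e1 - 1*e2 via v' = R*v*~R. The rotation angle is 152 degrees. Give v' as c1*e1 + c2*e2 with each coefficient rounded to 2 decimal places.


Rotor R = cos(76deg) - sin(76deg)*e12
Rotation angle theta = 2 * 76 = 152 degrees
v' = R*v*~R rotates v by theta.
cos(152deg) = -0.8829, sin(152deg) = 0.4695
v'_1 = -5*cos(152deg) - (-1)*sin(152deg)
= -5*(-0.8829) - (-1)*0.4695
= 4.88
v'_2 = -5*sin(152deg) + (-1)*cos(152deg)
= -5*0.4695 + (-1)*(-0.8829)
= -1.46
v' = 4.88*e1 - 1.46*e2


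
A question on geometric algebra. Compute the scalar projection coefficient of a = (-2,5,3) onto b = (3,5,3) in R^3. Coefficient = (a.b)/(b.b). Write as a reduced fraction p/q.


Projection coefficient = (a . b) / (b . b)
a . b = (-2)*3 + 5*5 + 3*3
= -6 + 25 + 9 = 28
b . b = 3^2 + 5^2 + 3^2
= 9 + 25 + 9 = 43
Coefficient = 28/43
In lowest terms: 28/43


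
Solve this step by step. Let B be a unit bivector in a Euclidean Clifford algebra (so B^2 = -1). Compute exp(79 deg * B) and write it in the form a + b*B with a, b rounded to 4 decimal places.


For a unit bivector B with B^2 = -1, the exponential series gives
e^(theta*B) = cos(theta) + sin(theta)*B (the GA analogue of Euler's formula).
theta = 79 degrees = 1.37881 rad
cos(79 deg) = 0.1908
sin(79 deg) = 0.9816
exp(theta*B) = 0.1908 + 0.9816*B


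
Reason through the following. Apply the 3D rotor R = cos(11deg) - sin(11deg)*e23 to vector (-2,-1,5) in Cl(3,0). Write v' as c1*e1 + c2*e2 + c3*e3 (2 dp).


Rotor R = cos(11deg) - sin(11deg)*e23
Rotation angle theta = 2 * 11 = 22 degrees in the e23 plane (e2 -> e3).
The component perpendicular to the plane (e1) is invariant: v'_1 = v1 = -2.00
cos(22deg) = 0.9272, sin(22deg) = 0.3746
v'_2 = v2*cos(theta) - v3*sin(theta) = -1*0.9272 - 5*0.3746 = -2.80
v'_3 = v2*sin(theta) + v3*cos(theta) = -1*0.3746 + 5*0.9272 = 4.26
v' = -2.00*e1 - 2.80*e2 + 4.26*e3


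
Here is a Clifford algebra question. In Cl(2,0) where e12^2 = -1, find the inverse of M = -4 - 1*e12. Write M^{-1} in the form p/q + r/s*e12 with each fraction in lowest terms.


M = -4 - 1*e12, where e12^2 = -1.
Since M commutes with its reverse ~M = a - b*e12, M * ~M = a^2 - b^2*e12^2 = a^2 + b^2.
So M^{-1} = ~M / (a^2 + b^2) = (a - b*e12)/(a^2 + b^2).
a^2 + b^2 = 16 + 1 = 17
Scalar part = -4/17 = -4/17
Bivector coeff = 1/17 = 1/17
M^{-1} = -4/17 + 1/17*e12


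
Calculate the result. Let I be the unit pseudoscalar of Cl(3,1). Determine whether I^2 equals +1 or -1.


The pseudoscalar I = e1...e_n (product of all n generators) of Cl(p,q) satisfies I^2 = (-1)^(q + n(n-1)/2).
p = 3, q = 1, n = p + q = 4
n(n-1)/2 = 4 * 3 / 2 = 6
Exponent = q + n(n-1)/2 = 1 + 6 = 7
I^2 = (-1)^7 = -1


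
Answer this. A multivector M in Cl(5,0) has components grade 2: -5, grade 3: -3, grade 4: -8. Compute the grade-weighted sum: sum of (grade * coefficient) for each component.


Grade-weighted sum = sum of grade_k * coefficient_k
2*(-5) = -10
3*(-3) = -9
4*(-8) = -32
Total = -10 + (-9) + (-32) = -51


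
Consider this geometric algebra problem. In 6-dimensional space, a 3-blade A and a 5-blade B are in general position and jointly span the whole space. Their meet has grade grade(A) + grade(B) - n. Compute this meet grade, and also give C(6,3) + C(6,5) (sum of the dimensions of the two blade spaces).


Meet grade = grade(A) + grade(B) - n
= 3 + 5 - 6 = 2
C(6,3) = 20
C(6,5) = 6
dim_A + dim_B = 20 + 6 = 26


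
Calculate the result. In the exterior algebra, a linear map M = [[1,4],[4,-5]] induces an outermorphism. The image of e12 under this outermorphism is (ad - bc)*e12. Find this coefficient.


The outermorphism of a linear map f sends e1^e2 to f(e1)^f(e2).
f(e1) = 1*e1 + 4*e2
f(e2) = 4*e1 - 5*e2
f(e1) ^ f(e2) = (1*e1 + 4*e2) ^ (4*e1 - 5*e2)
= 1*(-5)*e12 + 4*4*e21
= (-5 - 16)*e12
= -21*e12
Coefficient = -21


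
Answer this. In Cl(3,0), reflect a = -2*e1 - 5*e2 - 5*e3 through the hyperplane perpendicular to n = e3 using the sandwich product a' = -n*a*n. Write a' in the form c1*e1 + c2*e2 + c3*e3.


Reflection formula: a' = -n*a*n, with n = e3 (unit vector, n^2 = 1).
For reflection through hyperplane perp to e3:
The component along e3 flips sign, others stay.
a = (-2, -5, -5)
a' = (-2, -5, 5)
a' = -2*e1 - 5*e2 + 5*e3


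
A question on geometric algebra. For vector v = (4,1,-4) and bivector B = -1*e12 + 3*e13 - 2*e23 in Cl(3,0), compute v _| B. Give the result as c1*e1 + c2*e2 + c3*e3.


Left contraction v _| B = <vB>_1 (grade-1 part of the geometric product vB).
Using e1_|e12 = e2, e2_|e12 = -e1, e1_|e13 = e3, e3_|e13 = -e1, e2_|e23 = e3, e3_|e23 = -e2:
e1 coeff: -v2*b12 - v3*b13 = -(1)*(-1) - (-4)*(3) = 13
e2 coeff: v1*b12 - v3*b23 = (4)*(-1) - (-4)*(-2) = -12
e3 coeff: v1*b13 + v2*b23 = (4)*(3) + (1)*(-2) = 10
v _| B = 13*e1 - 12*e2 + 10*e3


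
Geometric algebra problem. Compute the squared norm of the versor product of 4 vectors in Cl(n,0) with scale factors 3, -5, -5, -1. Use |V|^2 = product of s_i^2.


Each vector v_i has |v_i|^2 = s_i^2
Squared scales: 3^2 = 9, (-5)^2 = 25, (-5)^2 = 25, (-1)^2 = 1
|V|^2 = 9 * 25 * 25 * 1
= 5625


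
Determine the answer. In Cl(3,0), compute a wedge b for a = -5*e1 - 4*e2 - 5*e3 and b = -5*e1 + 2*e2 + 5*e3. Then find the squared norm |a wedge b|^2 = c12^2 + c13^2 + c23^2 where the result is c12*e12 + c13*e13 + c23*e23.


a wedge b = (a1*b2 - a2*b1)*e12 + (a1*b3 - a3*b1)*e13 + (a2*b3 - a3*b2)*e23
e12 coeff: (-5)*2 - (-4)*(-5) = -10 - 20 = -30
e13 coeff: (-5)*5 - (-5)*(-5) = -25 - 25 = -50
e23 coeff: (-4)*5 - (-5)*2 = -20 - (-10) = -10
|a wedge b|^2 = (-30)^2 + (-50)^2 + (-10)^2
= 900 + 2500 + 100
= 3500


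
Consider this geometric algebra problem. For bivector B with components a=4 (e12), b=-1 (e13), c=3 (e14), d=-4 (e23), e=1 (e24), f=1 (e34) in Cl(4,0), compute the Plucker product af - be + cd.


Plucker relation: af - be + cd
a*f = 4*1 = 4
b*e = (-1)*1 = -1
c*d = 3*(-4) = -12
af - be + cd = 4 - (-1) + (-12)
= -7


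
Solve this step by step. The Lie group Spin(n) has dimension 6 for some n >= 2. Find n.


dim Spin(n) = dim so(n) = n(n-1)/2.
Solve n(n-1)/2 = 6, i.e. n^2 - n - 12 = 0.
Discriminant = 1 + 8*6 = 49
n = (1 + sqrt(49))/2 = (1 + 7)/2 = 4


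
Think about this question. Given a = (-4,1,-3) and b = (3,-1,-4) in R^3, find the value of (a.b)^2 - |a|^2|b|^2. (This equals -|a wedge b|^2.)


a . b = (-4)*3 + 1*(-1) + (-3)*(-4)
= -12 + (-1) + 12 = -1
|a|^2 = (-4)^2 + 1^2 + (-3)^2 = 26
|b|^2 = 3^2 + (-1)^2 + (-4)^2 = 26
(a.b)^2 = (-1)^2 = 1
|a|^2 * |b|^2 = 26 * 26 = 676
Result = 1 - 676 = -675


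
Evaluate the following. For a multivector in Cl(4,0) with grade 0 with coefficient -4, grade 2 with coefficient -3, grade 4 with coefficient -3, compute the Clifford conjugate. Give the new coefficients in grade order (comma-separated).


Clifford conjugate sign for grade k: (-1)^(k(k+1)/2)
Grade 0: (-1)^(0*1/2) = (-1)^0 = 1, coeff -4 -> -4
Grade 2: (-1)^(2*3/2) = (-1)^3 = -1, coeff -3 -> 3
Grade 4: (-1)^(4*5/2) = (-1)^10 = 1, coeff -3 -> -3
Conjugated coefficients: -4, 3, -3


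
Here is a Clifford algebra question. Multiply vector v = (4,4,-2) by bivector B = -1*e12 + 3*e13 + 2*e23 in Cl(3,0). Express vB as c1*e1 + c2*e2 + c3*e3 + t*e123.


vB has grade-1 (vector) and grade-3 (trivector) parts: vB = (v _| B) + (v ^ B).
Vector part <vB>_1:
  e1: -v2*b12 - v3*b13 = -(4)*(-1) - (-2)*(3) = 10
  e2: v1*b12 - v3*b23 = (4)*(-1) - (-2)*(2) = 0
  e3: v1*b13 + v2*b23 = (4)*(3) + (4)*(2) = 20
Trivector part <vB>_3:
  e123: v1*b23 - v2*b13 + v3*b12 = (4)*(2) - (4)*(3) + (-2)*(-1) = -2
vB = 10*e1 + 0*e2 + 20*e3 - 2*e123


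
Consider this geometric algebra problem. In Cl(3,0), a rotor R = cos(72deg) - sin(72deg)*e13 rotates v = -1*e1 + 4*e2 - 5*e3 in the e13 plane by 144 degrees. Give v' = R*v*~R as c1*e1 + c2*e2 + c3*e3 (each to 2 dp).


Rotor R = cos(72deg) - sin(72deg)*e13
Rotation angle theta = 2 * 72 = 144 degrees in the e13 plane (e1 -> e3).
The component perpendicular to the plane (e2) is invariant: v'_2 = v2 = 4.00
cos(144deg) = -0.8090, sin(144deg) = 0.5878
v'_1 = v1*cos(theta) - v3*sin(theta) = -1*(-0.8090) - (-5)*0.5878 = 3.75
v'_3 = v1*sin(theta) + v3*cos(theta) = -1*0.5878 + (-5)*(-0.8090) = 3.46
v' = 3.75*e1 + 4.00*e2 + 3.46*e3


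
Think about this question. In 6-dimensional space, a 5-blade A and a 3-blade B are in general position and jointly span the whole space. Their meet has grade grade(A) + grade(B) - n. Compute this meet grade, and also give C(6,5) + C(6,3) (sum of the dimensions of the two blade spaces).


Meet grade = grade(A) + grade(B) - n
= 5 + 3 - 6 = 2
C(6,5) = 6
C(6,3) = 20
dim_A + dim_B = 6 + 20 = 26


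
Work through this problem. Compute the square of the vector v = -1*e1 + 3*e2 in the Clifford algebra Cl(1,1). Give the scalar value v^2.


v^2 = sum of c_i^2 * e_i^2
Positive signature terms (e_i^2 = +1): (-1)^2 = 1
Negative signature terms (e_j^2 = -1): 3^2 = 9
v^2 = 1 - 9 = -8


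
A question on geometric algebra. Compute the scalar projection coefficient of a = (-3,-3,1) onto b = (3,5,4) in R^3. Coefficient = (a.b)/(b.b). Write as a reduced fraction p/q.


Projection coefficient = (a . b) / (b . b)
a . b = (-3)*3 + (-3)*5 + 1*4
= -9 + (-15) + 4 = -20
b . b = 3^2 + 5^2 + 4^2
= 9 + 25 + 16 = 50
Coefficient = -20/50
In lowest terms: -2/5


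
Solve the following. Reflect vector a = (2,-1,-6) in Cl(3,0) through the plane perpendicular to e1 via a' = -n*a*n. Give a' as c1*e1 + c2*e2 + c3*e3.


Reflection formula: a' = -n*a*n, with n = e1 (unit vector, n^2 = 1).
For reflection through hyperplane perp to e1:
The component along e1 flips sign, others stay.
a = (2, -1, -6)
a' = (-2, -1, -6)
a' = -2*e1 - 1*e2 - 6*e3


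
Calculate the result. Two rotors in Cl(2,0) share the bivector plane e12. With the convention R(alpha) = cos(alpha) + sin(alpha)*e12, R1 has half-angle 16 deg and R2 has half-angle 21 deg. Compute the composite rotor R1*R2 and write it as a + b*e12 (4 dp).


Same-plane rotors commute and their half-angles add:
R1*R2 = cos(a1 + a2) + sin(a1 + a2)*e12.
a1 + a2 = 16 + 21 = 37 deg
cos(37 deg) = 0.7986
sin(37 deg) = 0.6018
R1*R2 = 0.7986 + 0.6018*e12


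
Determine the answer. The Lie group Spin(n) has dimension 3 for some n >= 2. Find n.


dim Spin(n) = dim so(n) = n(n-1)/2.
Solve n(n-1)/2 = 3, i.e. n^2 - n - 6 = 0.
Discriminant = 1 + 8*3 = 25
n = (1 + sqrt(25))/2 = (1 + 5)/2 = 3


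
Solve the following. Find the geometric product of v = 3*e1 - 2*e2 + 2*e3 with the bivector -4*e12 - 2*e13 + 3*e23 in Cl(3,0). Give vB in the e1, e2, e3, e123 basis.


vB has grade-1 (vector) and grade-3 (trivector) parts: vB = (v _| B) + (v ^ B).
Vector part <vB>_1:
  e1: -v2*b12 - v3*b13 = -(-2)*(-4) - (2)*(-2) = -4
  e2: v1*b12 - v3*b23 = (3)*(-4) - (2)*(3) = -18
  e3: v1*b13 + v2*b23 = (3)*(-2) + (-2)*(3) = -12
Trivector part <vB>_3:
  e123: v1*b23 - v2*b13 + v3*b12 = (3)*(3) - (-2)*(-2) + (2)*(-4) = -3
vB = -4*e1 - 18*e2 - 12*e3 - 3*e123


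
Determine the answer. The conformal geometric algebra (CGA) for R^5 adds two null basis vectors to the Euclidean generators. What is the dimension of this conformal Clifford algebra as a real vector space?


The conformal model of R^5 uses Cl(6,1): the 5 Euclidean generators plus two extra orthogonal generators e+ (e+^2 = +1) and e- (e-^2 = -1), from which the null vectors e0, einf are built.
Number of generators m = 5 + 2 = 7.
dim Cl(p,q) = 2^m = 2^7 = 128


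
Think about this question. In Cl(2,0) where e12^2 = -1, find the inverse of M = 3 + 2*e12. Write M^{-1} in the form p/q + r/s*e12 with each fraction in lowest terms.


M = 3 + 2*e12, where e12^2 = -1.
Since M commutes with its reverse ~M = a - b*e12, M * ~M = a^2 - b^2*e12^2 = a^2 + b^2.
So M^{-1} = ~M / (a^2 + b^2) = (a - b*e12)/(a^2 + b^2).
a^2 + b^2 = 9 + 4 = 13
Scalar part = 3/13 = 3/13
Bivector coeff = -2/13 = -2/13
M^{-1} = 3/13 - 2/13*e12


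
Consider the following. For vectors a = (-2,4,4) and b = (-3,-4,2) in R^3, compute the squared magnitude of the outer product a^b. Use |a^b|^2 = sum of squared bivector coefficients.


a wedge b = (a1*b2 - a2*b1)*e12 + (a1*b3 - a3*b1)*e13 + (a2*b3 - a3*b2)*e23
e12 coeff: (-2)*(-4) - 4*(-3) = 8 - (-12) = 20
e13 coeff: (-2)*2 - 4*(-3) = -4 - (-12) = 8
e23 coeff: 4*2 - 4*(-4) = 8 - (-16) = 24
|a wedge b|^2 = 20^2 + 8^2 + 24^2
= 400 + 64 + 576
= 1040


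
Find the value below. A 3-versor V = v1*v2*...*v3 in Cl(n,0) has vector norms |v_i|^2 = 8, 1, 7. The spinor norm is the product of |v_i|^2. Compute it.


Spinor norm N(V) = |v1|^2 * |v2|^2 * ... * |v3|^2
= 8 * 1 * 7
Running product: 8, 8, 56
N(V) = 56


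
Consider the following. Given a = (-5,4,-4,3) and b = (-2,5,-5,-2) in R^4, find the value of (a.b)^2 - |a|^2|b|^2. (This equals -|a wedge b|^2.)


a . b = (-5)*(-2) + 4*5 + (-4)*(-5) + 3*(-2)
= 10 + 20 + 20 + (-6) = 44
|a|^2 = (-5)^2 + 4^2 + (-4)^2 + 3^2 = 66
|b|^2 = (-2)^2 + 5^2 + (-5)^2 + (-2)^2 = 58
(a.b)^2 = 44^2 = 1936
|a|^2 * |b|^2 = 66 * 58 = 3828
Result = 1936 - 3828 = -1892


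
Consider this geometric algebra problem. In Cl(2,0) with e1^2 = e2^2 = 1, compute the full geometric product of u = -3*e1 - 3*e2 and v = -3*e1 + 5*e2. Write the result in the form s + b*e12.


Expand: (-3*e1 - 3*e2)(-3*e1 + 5*e2)
= (-3)*(-3)*e1e1 + (-3)*5*e1e2 + (-3)*(-3)*e2e1 + (-3)*5*e2e2
Using e1^2 = e2^2 = 1, e2e1 = -e1e2:
Scalar part s = (-3)*(-3) + (-3)*5 = 9 + (-15) = -6
Bivector part b = (-3)*5 - (-3)*(-3) = -15 - 9 = -24
uv = -6 - 24*e12


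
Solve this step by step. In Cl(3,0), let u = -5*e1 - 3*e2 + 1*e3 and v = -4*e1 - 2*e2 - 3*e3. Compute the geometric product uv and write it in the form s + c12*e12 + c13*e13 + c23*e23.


In Cl(3,0): e_i^2 = 1, e_ie_j = -e_je_i for i != j.
Scalar part = u . v = (-5)*(-4) + (-3)*(-2) + 1*(-3)
= 20 + 6 + (-3) = 23
e12 coeff = (-5)*(-2) - (-3)*(-4) = 10 - 12 = -2
e13 coeff = (-5)*(-3) - 1*(-4) = 15 - (-4) = 19
e23 coeff = (-3)*(-3) - 1*(-2) = 9 - (-2) = 11
uv = 23 - 2*e12 + 19*e13 + 11*e23


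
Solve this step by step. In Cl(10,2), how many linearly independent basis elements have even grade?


Even subalgebra dimension = 2^(n-1)
n = 10 + 2 = 12
2^(12 - 1) = 2^11 = 2048
Verification: sum of C(12,k) for even k = 1 + 66 + 495 + 924 + 495 + 66 + 1 = 2048
Result = 2048


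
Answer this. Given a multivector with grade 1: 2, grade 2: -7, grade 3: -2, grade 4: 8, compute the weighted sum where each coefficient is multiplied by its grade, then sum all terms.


Grade-weighted sum = sum of grade_k * coefficient_k
1*2 = 2
2*(-7) = -14
3*(-2) = -6
4*8 = 32
Total = 2 + (-14) + (-6) + 32 = 14


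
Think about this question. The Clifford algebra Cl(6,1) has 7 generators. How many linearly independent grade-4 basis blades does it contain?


Number of grade-k basis blades in Cl(p,q) with n = p + q is C(n, k).
n = 6 + 1 = 7
C(7, 4) = 7! / (4! * 3!)
= 5040 / (24 * 6)
= 35


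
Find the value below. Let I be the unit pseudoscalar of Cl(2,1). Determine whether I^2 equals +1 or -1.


The pseudoscalar I = e1...e_n (product of all n generators) of Cl(p,q) satisfies I^2 = (-1)^(q + n(n-1)/2).
p = 2, q = 1, n = p + q = 3
n(n-1)/2 = 3 * 2 / 2 = 3
Exponent = q + n(n-1)/2 = 1 + 3 = 4
I^2 = (-1)^4 = +1


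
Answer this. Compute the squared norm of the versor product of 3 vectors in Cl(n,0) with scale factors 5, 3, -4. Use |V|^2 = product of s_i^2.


Each vector v_i has |v_i|^2 = s_i^2
Squared scales: 5^2 = 25, 3^2 = 9, (-4)^2 = 16
|V|^2 = 25 * 9 * 16
= 3600


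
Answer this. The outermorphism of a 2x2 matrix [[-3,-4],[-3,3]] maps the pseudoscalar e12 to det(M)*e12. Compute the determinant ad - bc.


The outermorphism of a linear map f sends e1^e2 to f(e1)^f(e2).
f(e1) = -3*e1 - 3*e2
f(e2) = -4*e1 + 3*e2
f(e1) ^ f(e2) = (-3*e1 - 3*e2) ^ (-4*e1 + 3*e2)
= (-3)*3*e12 + (-3)*(-4)*e21
= (-9 - 12)*e12
= -21*e12
Coefficient = -21


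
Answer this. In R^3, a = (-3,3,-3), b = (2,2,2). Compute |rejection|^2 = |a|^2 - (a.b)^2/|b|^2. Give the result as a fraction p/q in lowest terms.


|a|^2 = (-3)^2 + 3^2 + (-3)^2 = 27
|b|^2 = 2^2 + 2^2 + 2^2 = 12
a . b = (-3)*2 + 3*2 + (-3)*2 = -6
(a.b)^2 = (-6)^2 = 36
|rej|^2 = 27 - 36/12
= (324 - 36)/12
= 288/12
In lowest terms: 24/1


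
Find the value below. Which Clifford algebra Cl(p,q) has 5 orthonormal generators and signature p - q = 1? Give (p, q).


We need p + q = 5 and p - q = 1.
Adding: 2p = 5 + 1 = 6, so p = 3.
Then q = 5 - 3 = 2.
(p, q) = (3, 2)


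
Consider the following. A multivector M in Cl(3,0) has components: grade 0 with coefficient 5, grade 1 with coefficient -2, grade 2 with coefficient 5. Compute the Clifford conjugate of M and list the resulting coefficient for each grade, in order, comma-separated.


Clifford conjugate sign for grade k: (-1)^(k(k+1)/2)
Grade 0: (-1)^(0*1/2) = (-1)^0 = 1, coeff 5 -> 5
Grade 1: (-1)^(1*2/2) = (-1)^1 = -1, coeff -2 -> 2
Grade 2: (-1)^(2*3/2) = (-1)^3 = -1, coeff 5 -> -5
Conjugated coefficients: 5, 2, -5


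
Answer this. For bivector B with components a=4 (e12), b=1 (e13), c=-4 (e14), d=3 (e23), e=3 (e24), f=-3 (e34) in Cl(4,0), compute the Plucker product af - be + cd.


Plucker relation: af - be + cd
a*f = 4*(-3) = -12
b*e = 1*3 = 3
c*d = (-4)*3 = -12
af - be + cd = -12 - 3 + (-12)
= -27


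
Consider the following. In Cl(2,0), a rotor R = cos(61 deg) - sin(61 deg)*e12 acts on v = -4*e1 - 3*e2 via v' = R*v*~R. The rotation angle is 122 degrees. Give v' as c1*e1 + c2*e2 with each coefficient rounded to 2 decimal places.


Rotor R = cos(61deg) - sin(61deg)*e12
Rotation angle theta = 2 * 61 = 122 degrees
v' = R*v*~R rotates v by theta.
cos(122deg) = -0.5299, sin(122deg) = 0.8480
v'_1 = -4*cos(122deg) - (-3)*sin(122deg)
= -4*(-0.5299) - (-3)*0.8480
= 4.66
v'_2 = -4*sin(122deg) + (-3)*cos(122deg)
= -4*0.8480 + (-3)*(-0.5299)
= -1.80
v' = 4.66*e1 - 1.80*e2


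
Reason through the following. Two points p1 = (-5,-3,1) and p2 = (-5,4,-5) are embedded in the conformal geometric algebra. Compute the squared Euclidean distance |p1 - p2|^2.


p1 - p2 = (0, -7, 6)
|p1 - p2|^2 = 0^2 + (-7)^2 + 6^2
= 0 + 49 + 36
= 85


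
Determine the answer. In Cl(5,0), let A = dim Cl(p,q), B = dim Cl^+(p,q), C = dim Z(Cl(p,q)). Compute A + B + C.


n = 5 + 0 = 5
Total dim = 2^5 = 32
Even subalgebra dim = 2^4 = 16
n is odd, so center dim = 2
Sum = 32 + 16 + 2 = 50


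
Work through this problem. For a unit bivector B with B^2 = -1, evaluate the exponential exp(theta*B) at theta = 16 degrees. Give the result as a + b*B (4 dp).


For a unit bivector B with B^2 = -1, the exponential series gives
e^(theta*B) = cos(theta) + sin(theta)*B (the GA analogue of Euler's formula).
theta = 16 degrees = 0.279253 rad
cos(16 deg) = 0.9613
sin(16 deg) = 0.2756
exp(theta*B) = 0.9613 + 0.2756*B


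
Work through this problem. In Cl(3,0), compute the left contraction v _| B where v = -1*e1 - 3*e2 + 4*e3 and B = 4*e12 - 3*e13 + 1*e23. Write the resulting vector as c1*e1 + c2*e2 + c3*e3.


Left contraction v _| B = <vB>_1 (grade-1 part of the geometric product vB).
Using e1_|e12 = e2, e2_|e12 = -e1, e1_|e13 = e3, e3_|e13 = -e1, e2_|e23 = e3, e3_|e23 = -e2:
e1 coeff: -v2*b12 - v3*b13 = -(-3)*(4) - (4)*(-3) = 24
e2 coeff: v1*b12 - v3*b23 = (-1)*(4) - (4)*(1) = -8
e3 coeff: v1*b13 + v2*b23 = (-1)*(-3) + (-3)*(1) = 0
v _| B = 24*e1 - 8*e2 + 0*e3


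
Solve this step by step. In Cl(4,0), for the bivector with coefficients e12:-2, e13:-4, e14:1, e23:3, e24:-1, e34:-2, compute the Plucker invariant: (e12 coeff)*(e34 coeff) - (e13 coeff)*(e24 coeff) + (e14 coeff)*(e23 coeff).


Plucker relation: af - be + cd
a*f = (-2)*(-2) = 4
b*e = (-4)*(-1) = 4
c*d = 1*3 = 3
af - be + cd = 4 - 4 + 3
= 3


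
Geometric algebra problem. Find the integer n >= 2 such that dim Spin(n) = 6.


dim Spin(n) = dim so(n) = n(n-1)/2.
Solve n(n-1)/2 = 6, i.e. n^2 - n - 12 = 0.
Discriminant = 1 + 8*6 = 49
n = (1 + sqrt(49))/2 = (1 + 7)/2 = 4


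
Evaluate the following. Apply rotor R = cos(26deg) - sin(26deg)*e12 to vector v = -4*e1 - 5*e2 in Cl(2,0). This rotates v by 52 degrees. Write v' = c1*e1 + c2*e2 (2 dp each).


Rotor R = cos(26deg) - sin(26deg)*e12
Rotation angle theta = 2 * 26 = 52 degrees
v' = R*v*~R rotates v by theta.
cos(52deg) = 0.6157, sin(52deg) = 0.7880
v'_1 = -4*cos(52deg) - (-5)*sin(52deg)
= -4*0.6157 - (-5)*0.7880
= 1.48
v'_2 = -4*sin(52deg) + (-5)*cos(52deg)
= -4*0.7880 + (-5)*0.6157
= -6.23
v' = 1.48*e1 - 6.23*e2


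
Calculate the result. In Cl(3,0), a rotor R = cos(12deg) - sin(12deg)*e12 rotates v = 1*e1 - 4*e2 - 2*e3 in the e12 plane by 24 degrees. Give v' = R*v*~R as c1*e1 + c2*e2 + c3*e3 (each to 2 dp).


Rotor R = cos(12deg) - sin(12deg)*e12
Rotation angle theta = 2 * 12 = 24 degrees in the e12 plane (e1 -> e2).
The component perpendicular to the plane (e3) is invariant: v'_3 = v3 = -2.00
cos(24deg) = 0.9135, sin(24deg) = 0.4067
v'_1 = v1*cos(theta) - v2*sin(theta) = 1*0.9135 - (-4)*0.4067 = 2.54
v'_2 = v1*sin(theta) + v2*cos(theta) = 1*0.4067 + (-4)*0.9135 = -3.25
v' = 2.54*e1 - 3.25*e2 - 2.00*e3


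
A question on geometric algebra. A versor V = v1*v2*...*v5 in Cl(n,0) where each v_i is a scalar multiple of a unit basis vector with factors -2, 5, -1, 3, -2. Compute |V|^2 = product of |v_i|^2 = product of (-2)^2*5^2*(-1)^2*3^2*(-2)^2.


Each vector v_i has |v_i|^2 = s_i^2
Squared scales: (-2)^2 = 4, 5^2 = 25, (-1)^2 = 1, 3^2 = 9, (-2)^2 = 4
|V|^2 = 4 * 25 * 1 * 9 * 4
= 3600


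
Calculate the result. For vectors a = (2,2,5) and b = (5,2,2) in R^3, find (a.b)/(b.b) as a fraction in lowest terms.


Projection coefficient = (a . b) / (b . b)
a . b = 2*5 + 2*2 + 5*2
= 10 + 4 + 10 = 24
b . b = 5^2 + 2^2 + 2^2
= 25 + 4 + 4 = 33
Coefficient = 24/33
In lowest terms: 8/11


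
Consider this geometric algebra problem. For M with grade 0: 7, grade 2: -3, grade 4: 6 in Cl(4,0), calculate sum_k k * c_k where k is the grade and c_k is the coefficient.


Grade-weighted sum = sum of grade_k * coefficient_k
0*7 = 0
2*(-3) = -6
4*6 = 24
Total = 0 + (-6) + 24 = 18


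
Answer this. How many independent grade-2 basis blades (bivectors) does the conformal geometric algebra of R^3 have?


The conformal model of R^3 uses Cl(4,1) with m = 3 + 2 = 5 generators.
Number of grade-2 blades = C(m, 2) = C(5, 2)
= 5*4/2 = 10


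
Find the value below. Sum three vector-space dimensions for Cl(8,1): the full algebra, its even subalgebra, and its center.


n = 8 + 1 = 9
Total dim = 2^9 = 512
Even subalgebra dim = 2^8 = 256
n is odd, so center dim = 2
Sum = 512 + 256 + 2 = 770


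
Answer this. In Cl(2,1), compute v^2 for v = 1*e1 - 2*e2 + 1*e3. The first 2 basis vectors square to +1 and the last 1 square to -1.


v^2 = sum of c_i^2 * e_i^2
Positive signature terms (e_i^2 = +1): 1^2 + (-2)^2 = 5
Negative signature terms (e_j^2 = -1): 1^2 = 1
v^2 = 5 - 1 = 4


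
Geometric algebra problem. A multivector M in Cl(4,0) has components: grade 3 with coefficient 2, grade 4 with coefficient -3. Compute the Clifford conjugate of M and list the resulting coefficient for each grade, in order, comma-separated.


Clifford conjugate sign for grade k: (-1)^(k(k+1)/2)
Grade 3: (-1)^(3*4/2) = (-1)^6 = 1, coeff 2 -> 2
Grade 4: (-1)^(4*5/2) = (-1)^10 = 1, coeff -3 -> -3
Conjugated coefficients: 2, -3


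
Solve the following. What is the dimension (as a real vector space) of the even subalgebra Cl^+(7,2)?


Even subalgebra dimension = 2^(n-1)
n = 7 + 2 = 9
2^(9 - 1) = 2^8 = 256
Verification: sum of C(9,k) for even k = 1 + 36 + 126 + 84 + 9 = 256
Result = 256


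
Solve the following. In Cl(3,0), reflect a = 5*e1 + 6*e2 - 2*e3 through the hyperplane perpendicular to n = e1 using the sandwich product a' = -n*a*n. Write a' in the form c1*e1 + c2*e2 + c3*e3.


Reflection formula: a' = -n*a*n, with n = e1 (unit vector, n^2 = 1).
For reflection through hyperplane perp to e1:
The component along e1 flips sign, others stay.
a = (5, 6, -2)
a' = (-5, 6, -2)
a' = -5*e1 + 6*e2 - 2*e3


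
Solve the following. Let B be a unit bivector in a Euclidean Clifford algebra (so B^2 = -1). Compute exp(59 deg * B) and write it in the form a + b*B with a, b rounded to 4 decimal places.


For a unit bivector B with B^2 = -1, the exponential series gives
e^(theta*B) = cos(theta) + sin(theta)*B (the GA analogue of Euler's formula).
theta = 59 degrees = 1.029744 rad
cos(59 deg) = 0.5150
sin(59 deg) = 0.8572
exp(theta*B) = 0.5150 + 0.8572*B


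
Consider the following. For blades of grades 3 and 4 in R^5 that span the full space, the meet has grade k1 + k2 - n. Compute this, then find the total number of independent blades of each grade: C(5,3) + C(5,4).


Meet grade = grade(A) + grade(B) - n
= 3 + 4 - 5 = 2
C(5,3) = 10
C(5,4) = 5
dim_A + dim_B = 10 + 5 = 15


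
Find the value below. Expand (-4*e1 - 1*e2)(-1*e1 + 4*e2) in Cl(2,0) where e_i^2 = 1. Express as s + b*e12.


Expand: (-4*e1 - 1*e2)(-1*e1 + 4*e2)
= (-4)*(-1)*e1e1 + (-4)*4*e1e2 + (-1)*(-1)*e2e1 + (-1)*4*e2e2
Using e1^2 = e2^2 = 1, e2e1 = -e1e2:
Scalar part s = (-4)*(-1) + (-1)*4 = 4 + (-4) = 0
Bivector part b = (-4)*4 - (-1)*(-1) = -16 - 1 = -17
uv = 0 - 17*e12


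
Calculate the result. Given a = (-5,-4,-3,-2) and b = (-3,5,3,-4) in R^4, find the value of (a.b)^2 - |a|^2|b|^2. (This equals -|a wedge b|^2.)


a . b = (-5)*(-3) + (-4)*5 + (-3)*3 + (-2)*(-4)
= 15 + (-20) + (-9) + 8 = -6
|a|^2 = (-5)^2 + (-4)^2 + (-3)^2 + (-2)^2 = 54
|b|^2 = (-3)^2 + 5^2 + 3^2 + (-4)^2 = 59
(a.b)^2 = (-6)^2 = 36
|a|^2 * |b|^2 = 54 * 59 = 3186
Result = 36 - 3186 = -3150


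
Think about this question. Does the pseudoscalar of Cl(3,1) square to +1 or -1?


The pseudoscalar I = e1...e_n (product of all n generators) of Cl(p,q) satisfies I^2 = (-1)^(q + n(n-1)/2).
p = 3, q = 1, n = p + q = 4
n(n-1)/2 = 4 * 3 / 2 = 6
Exponent = q + n(n-1)/2 = 1 + 6 = 7
I^2 = (-1)^7 = -1


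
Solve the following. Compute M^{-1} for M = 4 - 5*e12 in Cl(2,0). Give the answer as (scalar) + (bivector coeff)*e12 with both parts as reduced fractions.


M = 4 - 5*e12, where e12^2 = -1.
Since M commutes with its reverse ~M = a - b*e12, M * ~M = a^2 - b^2*e12^2 = a^2 + b^2.
So M^{-1} = ~M / (a^2 + b^2) = (a - b*e12)/(a^2 + b^2).
a^2 + b^2 = 16 + 25 = 41
Scalar part = 4/41 = 4/41
Bivector coeff = 5/41 = 5/41
M^{-1} = 4/41 + 5/41*e12


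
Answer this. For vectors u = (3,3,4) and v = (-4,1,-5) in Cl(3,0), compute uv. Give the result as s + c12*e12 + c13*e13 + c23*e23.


In Cl(3,0): e_i^2 = 1, e_ie_j = -e_je_i for i != j.
Scalar part = u . v = 3*(-4) + 3*1 + 4*(-5)
= -12 + 3 + (-20) = -29
e12 coeff = 3*1 - 3*(-4) = 3 - (-12) = 15
e13 coeff = 3*(-5) - 4*(-4) = -15 - (-16) = 1
e23 coeff = 3*(-5) - 4*1 = -15 - 4 = -19
uv = -29 + 15*e12 + 1*e13 - 19*e23


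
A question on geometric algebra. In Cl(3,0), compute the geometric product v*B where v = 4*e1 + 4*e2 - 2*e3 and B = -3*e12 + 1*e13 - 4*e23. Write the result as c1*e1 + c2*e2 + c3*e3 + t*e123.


vB has grade-1 (vector) and grade-3 (trivector) parts: vB = (v _| B) + (v ^ B).
Vector part <vB>_1:
  e1: -v2*b12 - v3*b13 = -(4)*(-3) - (-2)*(1) = 14
  e2: v1*b12 - v3*b23 = (4)*(-3) - (-2)*(-4) = -20
  e3: v1*b13 + v2*b23 = (4)*(1) + (4)*(-4) = -12
Trivector part <vB>_3:
  e123: v1*b23 - v2*b13 + v3*b12 = (4)*(-4) - (4)*(1) + (-2)*(-3) = -14
vB = 14*e1 - 20*e2 - 12*e3 - 14*e123


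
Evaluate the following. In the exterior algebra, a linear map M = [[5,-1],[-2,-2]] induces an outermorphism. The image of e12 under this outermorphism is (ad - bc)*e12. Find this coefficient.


The outermorphism of a linear map f sends e1^e2 to f(e1)^f(e2).
f(e1) = 5*e1 - 2*e2
f(e2) = -1*e1 - 2*e2
f(e1) ^ f(e2) = (5*e1 - 2*e2) ^ (-1*e1 - 2*e2)
= 5*(-2)*e12 + (-2)*(-1)*e21
= (-10 - 2)*e12
= -12*e12
Coefficient = -12


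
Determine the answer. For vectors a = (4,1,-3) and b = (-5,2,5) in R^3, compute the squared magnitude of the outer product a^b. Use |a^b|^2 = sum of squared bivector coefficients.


a wedge b = (a1*b2 - a2*b1)*e12 + (a1*b3 - a3*b1)*e13 + (a2*b3 - a3*b2)*e23
e12 coeff: 4*2 - 1*(-5) = 8 - (-5) = 13
e13 coeff: 4*5 - (-3)*(-5) = 20 - 15 = 5
e23 coeff: 1*5 - (-3)*2 = 5 - (-6) = 11
|a wedge b|^2 = 13^2 + 5^2 + 11^2
= 169 + 25 + 121
= 315


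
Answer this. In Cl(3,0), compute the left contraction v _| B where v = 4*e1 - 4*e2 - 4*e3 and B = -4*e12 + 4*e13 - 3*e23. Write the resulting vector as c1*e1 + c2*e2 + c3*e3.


Left contraction v _| B = <vB>_1 (grade-1 part of the geometric product vB).
Using e1_|e12 = e2, e2_|e12 = -e1, e1_|e13 = e3, e3_|e13 = -e1, e2_|e23 = e3, e3_|e23 = -e2:
e1 coeff: -v2*b12 - v3*b13 = -(-4)*(-4) - (-4)*(4) = 0
e2 coeff: v1*b12 - v3*b23 = (4)*(-4) - (-4)*(-3) = -28
e3 coeff: v1*b13 + v2*b23 = (4)*(4) + (-4)*(-3) = 28
v _| B = 0*e1 - 28*e2 + 28*e3


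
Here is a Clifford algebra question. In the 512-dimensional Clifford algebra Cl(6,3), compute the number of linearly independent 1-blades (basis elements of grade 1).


Number of grade-k basis blades in Cl(p,q) with n = p + q is C(n, k).
n = 6 + 3 = 9
C(9, 1) = 9! / (1! * 8!)
= 362880 / (1 * 40320)
= 9


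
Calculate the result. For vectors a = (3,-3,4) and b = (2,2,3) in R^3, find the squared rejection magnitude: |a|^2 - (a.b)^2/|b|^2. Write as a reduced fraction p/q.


|a|^2 = 3^2 + (-3)^2 + 4^2 = 34
|b|^2 = 2^2 + 2^2 + 3^2 = 17
a . b = 3*2 + (-3)*2 + 4*3 = 12
(a.b)^2 = 12^2 = 144
|rej|^2 = 34 - 144/17
= (578 - 144)/17
= 434/17
In lowest terms: 434/17


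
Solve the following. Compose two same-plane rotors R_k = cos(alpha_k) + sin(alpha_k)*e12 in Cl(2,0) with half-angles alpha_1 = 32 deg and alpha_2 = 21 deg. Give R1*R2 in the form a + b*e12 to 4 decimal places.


Same-plane rotors commute and their half-angles add:
R1*R2 = cos(a1 + a2) + sin(a1 + a2)*e12.
a1 + a2 = 32 + 21 = 53 deg
cos(53 deg) = 0.6018
sin(53 deg) = 0.7986
R1*R2 = 0.6018 + 0.7986*e12


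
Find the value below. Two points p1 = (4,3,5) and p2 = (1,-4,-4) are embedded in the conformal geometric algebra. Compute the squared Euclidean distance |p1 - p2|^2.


p1 - p2 = (3, 7, 9)
|p1 - p2|^2 = 3^2 + 7^2 + 9^2
= 9 + 49 + 81
= 139


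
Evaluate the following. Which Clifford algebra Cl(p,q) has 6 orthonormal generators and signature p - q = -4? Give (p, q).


We need p + q = 6 and p - q = -4.
Adding: 2p = 6 + (-4) = 2, so p = 1.
Then q = 6 - 1 = 5.
(p, q) = (1, 5)


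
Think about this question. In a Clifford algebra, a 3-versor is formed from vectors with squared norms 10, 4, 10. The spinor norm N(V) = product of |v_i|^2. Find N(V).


Spinor norm N(V) = |v1|^2 * |v2|^2 * ... * |v3|^2
= 10 * 4 * 10
Running product: 10, 40, 400
N(V) = 400


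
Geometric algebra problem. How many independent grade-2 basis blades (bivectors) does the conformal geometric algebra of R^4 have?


The conformal model of R^4 uses Cl(5,1) with m = 4 + 2 = 6 generators.
Number of grade-2 blades = C(m, 2) = C(6, 2)
= 6*5/2 = 15


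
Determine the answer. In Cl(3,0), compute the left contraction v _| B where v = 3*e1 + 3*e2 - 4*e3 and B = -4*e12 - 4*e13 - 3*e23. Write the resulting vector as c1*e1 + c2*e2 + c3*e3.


Left contraction v _| B = <vB>_1 (grade-1 part of the geometric product vB).
Using e1_|e12 = e2, e2_|e12 = -e1, e1_|e13 = e3, e3_|e13 = -e1, e2_|e23 = e3, e3_|e23 = -e2:
e1 coeff: -v2*b12 - v3*b13 = -(3)*(-4) - (-4)*(-4) = -4
e2 coeff: v1*b12 - v3*b23 = (3)*(-4) - (-4)*(-3) = -24
e3 coeff: v1*b13 + v2*b23 = (3)*(-4) + (3)*(-3) = -21
v _| B = -4*e1 - 24*e2 - 21*e3


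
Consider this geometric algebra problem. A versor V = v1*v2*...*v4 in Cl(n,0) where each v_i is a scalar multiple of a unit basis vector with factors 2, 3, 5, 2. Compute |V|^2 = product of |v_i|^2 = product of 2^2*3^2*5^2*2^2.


Each vector v_i has |v_i|^2 = s_i^2
Squared scales: 2^2 = 4, 3^2 = 9, 5^2 = 25, 2^2 = 4
|V|^2 = 4 * 9 * 25 * 4
= 3600


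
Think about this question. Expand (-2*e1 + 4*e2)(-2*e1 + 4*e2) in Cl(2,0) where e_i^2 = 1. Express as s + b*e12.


Expand: (-2*e1 + 4*e2)(-2*e1 + 4*e2)
= (-2)*(-2)*e1e1 + (-2)*4*e1e2 + 4*(-2)*e2e1 + 4*4*e2e2
Using e1^2 = e2^2 = 1, e2e1 = -e1e2:
Scalar part s = (-2)*(-2) + 4*4 = 4 + 16 = 20
Bivector part b = (-2)*4 - 4*(-2) = -8 - (-8) = 0
uv = 20 + 0*e12


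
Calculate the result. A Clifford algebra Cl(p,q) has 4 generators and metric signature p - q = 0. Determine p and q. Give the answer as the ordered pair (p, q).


We need p + q = 4 and p - q = 0.
Adding: 2p = 4 + 0 = 4, so p = 2.
Then q = 4 - 2 = 2.
(p, q) = (2, 2)


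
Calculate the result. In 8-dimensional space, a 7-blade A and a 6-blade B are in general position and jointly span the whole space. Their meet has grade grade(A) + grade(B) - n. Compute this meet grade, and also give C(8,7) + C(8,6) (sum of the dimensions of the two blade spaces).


Meet grade = grade(A) + grade(B) - n
= 7 + 6 - 8 = 5
C(8,7) = 8
C(8,6) = 28
dim_A + dim_B = 8 + 28 = 36
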